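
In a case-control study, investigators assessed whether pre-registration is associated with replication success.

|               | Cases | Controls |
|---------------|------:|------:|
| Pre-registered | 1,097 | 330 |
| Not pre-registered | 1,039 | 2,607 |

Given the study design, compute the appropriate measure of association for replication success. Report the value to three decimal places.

Cells: a = 1097, b = 330, c = 1039, d = 2607.
This is a case-control study: participants were sampled on outcome status, so risks in the source population cannot be estimated directly — relative risk is not valid here. The odds ratio is the appropriate measure.
OR = (a·d)/(b·c) = (1097 × 2607) / (330 × 1039) = 2859879 / 342870 = 8.34100

8.341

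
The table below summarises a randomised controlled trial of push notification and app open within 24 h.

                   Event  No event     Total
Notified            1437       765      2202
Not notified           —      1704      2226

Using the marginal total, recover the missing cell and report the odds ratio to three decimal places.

The missing cell is in the unexposed row: 2226 − 1704 = 522.
So a = 1437, b = 765, c = 522, d = 1704.
OR = (a·d)/(b·c) = (1437 × 1704) / (765 × 522) = 2448648 / 399330 = 6.13189

6.132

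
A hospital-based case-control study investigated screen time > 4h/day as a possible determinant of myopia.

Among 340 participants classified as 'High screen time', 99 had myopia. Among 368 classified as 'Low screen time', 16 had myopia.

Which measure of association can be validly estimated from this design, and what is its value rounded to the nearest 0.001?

From the description: a = 99, b = 241, c = 16, d = 352.
This is a hospital-based case-control study: participants were sampled on outcome status, so risks in the source population cannot be estimated directly — relative risk is not valid here. The odds ratio is the appropriate measure.
OR = (a·d)/(b·c) = (99 × 352) / (241 × 16) = 34848 / 3856 = 9.03734

9.037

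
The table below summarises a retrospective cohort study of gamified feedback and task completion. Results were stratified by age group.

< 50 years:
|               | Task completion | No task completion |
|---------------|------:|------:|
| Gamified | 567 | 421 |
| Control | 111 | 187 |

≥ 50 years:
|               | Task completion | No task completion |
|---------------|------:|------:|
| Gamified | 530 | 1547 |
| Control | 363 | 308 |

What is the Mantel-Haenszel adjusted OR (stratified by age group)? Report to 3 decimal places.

0.589

OR_MH = Σ(aᵢdᵢ/nᵢ) / Σ(bᵢcᵢ/nᵢ), where nᵢ is the stratum total.
Stratum 1 (< 50 years): n = 1286; a·d/n = 567·187/1286 = 82.4487; b·c/n = 421·111/1286 = 36.3383
Stratum 2 (≥ 50 years): n = 2748; a·d/n = 530·308/2748 = 59.4032; b·c/n = 1547·363/2748 = 204.3526
OR_MH = (82.4487 + 59.4032) / (36.3383 + 204.3526) = 141.8519 / 240.6909 = 0.58935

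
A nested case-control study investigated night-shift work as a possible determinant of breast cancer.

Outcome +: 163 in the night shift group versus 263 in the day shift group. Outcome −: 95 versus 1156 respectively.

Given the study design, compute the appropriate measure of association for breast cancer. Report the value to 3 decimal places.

From the description: a = 163, b = 95, c = 263, d = 1156.
This is a nested case-control study: participants were sampled on outcome status, so risks in the source population cannot be estimated directly — relative risk is not valid here. The odds ratio is the appropriate measure.
OR = (a·d)/(b·c) = (163 × 1156) / (95 × 263) = 188428 / 24985 = 7.54164

7.542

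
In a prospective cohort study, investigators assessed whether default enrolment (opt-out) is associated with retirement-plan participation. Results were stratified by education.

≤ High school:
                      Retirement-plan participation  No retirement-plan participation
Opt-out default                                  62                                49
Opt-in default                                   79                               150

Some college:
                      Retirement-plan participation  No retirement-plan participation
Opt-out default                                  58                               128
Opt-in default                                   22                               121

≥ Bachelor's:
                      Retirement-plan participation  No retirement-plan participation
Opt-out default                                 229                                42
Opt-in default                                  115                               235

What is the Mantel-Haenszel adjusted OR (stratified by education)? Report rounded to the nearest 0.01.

OR_MH = Σ(aᵢdᵢ/nᵢ) / Σ(bᵢcᵢ/nᵢ), where nᵢ is the stratum total.
Stratum 1 (≤ High school): n = 340; a·d/n = 62·150/340 = 27.3529; b·c/n = 49·79/340 = 11.3853
Stratum 2 (Some college): n = 329; a·d/n = 58·121/329 = 21.3313; b·c/n = 128·22/329 = 8.5593
Stratum 3 (≥ Bachelor's): n = 621; a·d/n = 229·235/621 = 86.6586; b·c/n = 42·115/621 = 7.7778
OR_MH = (27.3529 + 21.3313 + 86.6586) / (11.3853 + 8.5593 + 7.7778) = 135.3429 / 27.7223 = 4.88209

4.88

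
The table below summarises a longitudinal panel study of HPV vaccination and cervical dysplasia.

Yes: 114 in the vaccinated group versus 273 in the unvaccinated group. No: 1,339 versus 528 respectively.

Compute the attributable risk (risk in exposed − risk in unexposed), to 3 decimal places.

-0.262

From the description: a = 114, b = 1339, c = 273, d = 528.
Risk in exposed = 114/1453 = 0.078458; risk in unexposed = 273/801 = 0.340824.
Risk difference = 0.078458 − 0.340824 = -0.262366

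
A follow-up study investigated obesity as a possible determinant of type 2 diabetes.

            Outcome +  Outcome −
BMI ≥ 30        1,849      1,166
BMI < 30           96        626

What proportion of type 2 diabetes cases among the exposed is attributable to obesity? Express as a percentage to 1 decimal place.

Cells: a = 1849, b = 1166, c = 96, d = 626.
Risk in exposed = 1849/3015 = 0.61327; risk in unexposed = 96/722 = 0.13296.
RR = 0.61327/0.13296 = 4.61228
AR% = (RR − 1)/RR × 100 = (4.61228 − 1)/4.61228 × 100 = 78.3187%

78.3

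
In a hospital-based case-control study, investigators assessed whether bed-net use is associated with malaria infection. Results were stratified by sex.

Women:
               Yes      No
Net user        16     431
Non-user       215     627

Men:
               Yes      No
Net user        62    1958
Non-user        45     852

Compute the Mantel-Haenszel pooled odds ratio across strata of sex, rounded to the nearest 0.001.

OR_MH = Σ(aᵢdᵢ/nᵢ) / Σ(bᵢcᵢ/nᵢ), where nᵢ is the stratum total.
Stratum 1 (Women): n = 1289; a·d/n = 16·627/1289 = 7.7828; b·c/n = 431·215/1289 = 71.8891
Stratum 2 (Men): n = 2917; a·d/n = 62·852/2917 = 18.1090; b·c/n = 1958·45/2917 = 30.2057
OR_MH = (7.7828 + 18.1090) / (71.8891 + 30.2057) = 25.8918 / 102.0948 = 0.25361

0.254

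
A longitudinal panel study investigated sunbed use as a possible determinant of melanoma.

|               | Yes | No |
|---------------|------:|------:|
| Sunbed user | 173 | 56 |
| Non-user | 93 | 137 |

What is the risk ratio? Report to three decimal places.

1.868

Cells: a = 173, b = 56, c = 93, d = 137.
Risk in exposed = 173/229 = 0.75546; risk in unexposed = 93/230 = 0.40435.
RR = 0.75546 / 0.40435 = 1.86834
The risk among the exposed is 1.87 times that among the unexposed.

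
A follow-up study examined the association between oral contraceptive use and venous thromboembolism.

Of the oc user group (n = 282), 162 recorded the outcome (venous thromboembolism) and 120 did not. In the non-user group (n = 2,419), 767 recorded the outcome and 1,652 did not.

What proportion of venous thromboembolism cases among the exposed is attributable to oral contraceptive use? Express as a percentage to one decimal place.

From the description: a = 162, b = 120, c = 767, d = 1652.
Risk in exposed = 162/282 = 0.57447; risk in unexposed = 767/2419 = 0.31707.
RR = 0.57447/0.31707 = 1.81178
AR% = (RR − 1)/RR × 100 = (1.81178 − 1)/1.81178 × 100 = 44.8058%

44.8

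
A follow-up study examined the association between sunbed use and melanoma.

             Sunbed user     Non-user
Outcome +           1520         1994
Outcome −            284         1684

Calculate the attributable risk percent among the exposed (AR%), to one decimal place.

Reading the table with exposure as columns: a = 1520 (Sunbed user, case), b = 284 (Sunbed user, non-case), c = 1994 (Non-user, case), d = 1684.
Risk in exposed = 1520/1804 = 0.84257; risk in unexposed = 1994/3678 = 0.54214.
RR = 0.84257/0.54214 = 1.55415
AR% = (RR − 1)/RR × 100 = (1.55415 − 1)/1.55415 × 100 = 35.6562%

35.7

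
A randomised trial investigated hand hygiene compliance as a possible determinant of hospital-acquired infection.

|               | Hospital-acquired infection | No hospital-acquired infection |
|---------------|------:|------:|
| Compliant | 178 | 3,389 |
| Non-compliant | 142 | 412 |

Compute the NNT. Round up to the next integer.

5

Risk in treated group = 178/3567 = 0.04990; risk in control = 142/554 = 0.25632.
Absolute risk reduction = 0.25632 − 0.04990 = 0.20642
NNT = 1 / ARR = 1 / 0.20642 = 4.845 → round up → 5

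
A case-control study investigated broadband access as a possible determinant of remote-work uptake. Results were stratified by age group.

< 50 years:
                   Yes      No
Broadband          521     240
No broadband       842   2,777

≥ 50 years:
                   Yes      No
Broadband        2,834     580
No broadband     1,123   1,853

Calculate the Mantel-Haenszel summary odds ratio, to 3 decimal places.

7.781

OR_MH = Σ(aᵢdᵢ/nᵢ) / Σ(bᵢcᵢ/nᵢ), where nᵢ is the stratum total.
Stratum 1 (< 50 years): n = 4380; a·d/n = 521·2777/4380 = 330.3235; b·c/n = 240·842/4380 = 46.1370
Stratum 2 (≥ 50 years): n = 6390; a·d/n = 2834·1853/6390 = 821.8156; b·c/n = 580·1123/6390 = 101.9311
OR_MH = (330.3235 + 821.8156) / (46.1370 + 101.9311) = 1152.1392 / 148.0681 = 7.78114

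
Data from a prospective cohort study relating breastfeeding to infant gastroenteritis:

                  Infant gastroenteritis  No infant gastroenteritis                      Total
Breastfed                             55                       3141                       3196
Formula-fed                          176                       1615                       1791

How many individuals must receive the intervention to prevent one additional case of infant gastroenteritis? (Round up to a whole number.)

Risk in treated group = 55/3196 = 0.01721; risk in control = 176/1791 = 0.09827.
Absolute risk reduction = 0.09827 − 0.01721 = 0.08106
NNT = 1 / ARR = 1 / 0.08106 = 12.337 → round up → 13

13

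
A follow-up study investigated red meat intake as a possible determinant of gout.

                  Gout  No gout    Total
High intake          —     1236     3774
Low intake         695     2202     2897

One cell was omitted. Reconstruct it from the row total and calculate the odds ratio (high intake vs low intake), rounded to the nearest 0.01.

The missing cell is in the exposed row: 3774 − 1236 = 2538.
So a = 2538, b = 1236, c = 695, d = 2202.
OR = (a·d)/(b·c) = (2538 × 2202) / (1236 × 695) = 5588676 / 859020 = 6.50587

6.51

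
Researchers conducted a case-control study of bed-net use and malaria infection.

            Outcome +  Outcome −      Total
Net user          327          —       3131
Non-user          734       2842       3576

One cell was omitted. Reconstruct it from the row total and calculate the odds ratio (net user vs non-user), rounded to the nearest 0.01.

0.45

The missing cell is in the exposed row: 3131 − 327 = 2804.
So a = 327, b = 2804, c = 734, d = 2842.
OR = (a·d)/(b·c) = (327 × 2842) / (2804 × 734) = 929334 / 2058136 = 0.45154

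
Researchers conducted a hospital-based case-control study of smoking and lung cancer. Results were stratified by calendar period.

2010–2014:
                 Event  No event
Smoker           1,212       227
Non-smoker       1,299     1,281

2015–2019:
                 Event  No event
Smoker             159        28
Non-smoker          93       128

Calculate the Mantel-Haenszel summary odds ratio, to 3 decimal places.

OR_MH = Σ(aᵢdᵢ/nᵢ) / Σ(bᵢcᵢ/nᵢ), where nᵢ is the stratum total.
Stratum 1 (2010–2014): n = 4019; a·d/n = 1212·1281/4019 = 386.3080; b·c/n = 227·1299/4019 = 73.3697
Stratum 2 (2015–2019): n = 408; a·d/n = 159·128/408 = 49.8824; b·c/n = 28·93/408 = 6.3824
OR_MH = (386.3080 + 49.8824) / (73.3697 + 6.3824) = 436.1904 / 79.7521 = 5.46933

5.469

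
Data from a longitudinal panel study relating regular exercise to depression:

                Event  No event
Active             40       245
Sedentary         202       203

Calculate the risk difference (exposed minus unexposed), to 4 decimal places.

Cells: a = 40, b = 245, c = 202, d = 203.
Risk in exposed = 40/285 = 0.140351; risk in unexposed = 202/405 = 0.498765.
Risk difference = 0.140351 − 0.498765 = -0.358415

-0.3584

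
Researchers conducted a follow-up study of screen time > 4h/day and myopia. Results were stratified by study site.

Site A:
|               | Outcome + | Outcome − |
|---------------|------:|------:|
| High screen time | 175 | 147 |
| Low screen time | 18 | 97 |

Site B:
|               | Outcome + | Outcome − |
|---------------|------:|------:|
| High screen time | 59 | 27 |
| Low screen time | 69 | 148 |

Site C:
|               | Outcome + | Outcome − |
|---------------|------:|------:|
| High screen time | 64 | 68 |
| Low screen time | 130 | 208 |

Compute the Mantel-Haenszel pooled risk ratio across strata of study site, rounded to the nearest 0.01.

RR_MH = Σ(aᵢ·n₀ᵢ/nᵢ) / Σ(cᵢ·n₁ᵢ/nᵢ), with n₁ᵢ = aᵢ+bᵢ (exposed), n₀ᵢ = cᵢ+dᵢ (unexposed), nᵢ = n₁ᵢ+n₀ᵢ.
Stratum 1 (Site A): n₁ = 322, n₀ = 115, n = 437; a·n₀/n = 175·115/437 = 46.0526; c·n₁/n = 18·322/437 = 13.2632
Stratum 2 (Site B): n₁ = 86, n₀ = 217, n = 303; a·n₀/n = 59·217/303 = 42.2541; c·n₁/n = 69·86/303 = 19.5842
Stratum 3 (Site C): n₁ = 132, n₀ = 338, n = 470; a·n₀/n = 64·338/470 = 46.0255; c·n₁/n = 130·132/470 = 36.5106
RR_MH = (46.0526 + 42.2541 + 46.0255) / (13.2632 + 19.5842 + 36.5106) = 134.3323 / 69.3580 = 1.93680

1.94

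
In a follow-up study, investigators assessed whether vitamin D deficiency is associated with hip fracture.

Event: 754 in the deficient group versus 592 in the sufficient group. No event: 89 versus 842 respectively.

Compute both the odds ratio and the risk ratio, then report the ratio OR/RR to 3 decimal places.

From the description: a = 754, b = 89, c = 592, d = 842.
OR = (754·842)/(89·592) = 634868/52688 = 12.04957
Risk in exposed = 754/843 = 0.89442; risk in unexposed = 592/1434 = 0.41283; RR = 2.16656
OR/RR = 12.04957 / 2.16656 = 5.56161
The outcome is not rare, so the OR lies further from 1 than the RR.

5.562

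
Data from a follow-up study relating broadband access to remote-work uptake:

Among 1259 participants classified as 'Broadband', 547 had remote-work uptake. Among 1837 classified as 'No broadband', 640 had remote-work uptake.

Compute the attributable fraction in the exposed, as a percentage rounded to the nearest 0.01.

19.81

From the description: a = 547, b = 712, c = 640, d = 1197.
Risk in exposed = 547/1259 = 0.43447; risk in unexposed = 640/1837 = 0.34839.
RR = 0.43447/0.34839 = 1.24707
AR% = (RR − 1)/RR × 100 = (1.24707 − 1)/1.24707 × 100 = 19.8120%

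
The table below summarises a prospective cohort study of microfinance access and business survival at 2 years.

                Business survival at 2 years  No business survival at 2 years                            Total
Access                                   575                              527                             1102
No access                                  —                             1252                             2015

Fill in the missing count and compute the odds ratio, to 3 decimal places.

The missing cell is in the unexposed row: 2015 − 1252 = 763.
So a = 575, b = 527, c = 763, d = 1252.
OR = (a·d)/(b·c) = (575 × 1252) / (527 × 763) = 719900 / 402101 = 1.79035

1.790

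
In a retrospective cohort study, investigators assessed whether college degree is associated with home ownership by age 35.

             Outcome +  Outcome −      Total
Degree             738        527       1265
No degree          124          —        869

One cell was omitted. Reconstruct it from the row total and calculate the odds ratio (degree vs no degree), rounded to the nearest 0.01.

The missing cell is in the unexposed row: 869 − 124 = 745.
So a = 738, b = 527, c = 124, d = 745.
OR = (a·d)/(b·c) = (738 × 745) / (527 × 124) = 549810 / 65348 = 8.41357

8.41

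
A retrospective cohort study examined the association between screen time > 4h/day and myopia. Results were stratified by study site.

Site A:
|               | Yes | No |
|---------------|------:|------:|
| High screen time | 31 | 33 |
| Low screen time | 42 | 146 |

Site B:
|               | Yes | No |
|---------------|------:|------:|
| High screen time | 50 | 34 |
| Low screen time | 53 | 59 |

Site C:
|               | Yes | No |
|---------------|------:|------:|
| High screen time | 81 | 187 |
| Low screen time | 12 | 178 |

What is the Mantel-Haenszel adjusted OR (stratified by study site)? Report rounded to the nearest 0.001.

3.291

OR_MH = Σ(aᵢdᵢ/nᵢ) / Σ(bᵢcᵢ/nᵢ), where nᵢ is the stratum total.
Stratum 1 (Site A): n = 252; a·d/n = 31·146/252 = 17.9603; b·c/n = 33·42/252 = 5.5000
Stratum 2 (Site B): n = 196; a·d/n = 50·59/196 = 15.0510; b·c/n = 34·53/196 = 9.1939
Stratum 3 (Site C): n = 458; a·d/n = 81·178/458 = 31.4803; b·c/n = 187·12/458 = 4.8996
OR_MH = (17.9603 + 15.0510 + 31.4803) / (5.5000 + 9.1939 + 4.8996) = 64.4917 / 19.5934 = 3.29149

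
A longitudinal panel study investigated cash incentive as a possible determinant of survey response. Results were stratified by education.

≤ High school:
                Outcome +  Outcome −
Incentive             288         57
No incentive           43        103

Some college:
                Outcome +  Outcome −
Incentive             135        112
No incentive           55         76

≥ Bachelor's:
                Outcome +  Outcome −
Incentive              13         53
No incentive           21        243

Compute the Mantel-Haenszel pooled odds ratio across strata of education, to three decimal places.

OR_MH = Σ(aᵢdᵢ/nᵢ) / Σ(bᵢcᵢ/nᵢ), where nᵢ is the stratum total.
Stratum 1 (≤ High school): n = 491; a·d/n = 288·103/491 = 60.4155; b·c/n = 57·43/491 = 4.9919
Stratum 2 (Some college): n = 378; a·d/n = 135·76/378 = 27.1429; b·c/n = 112·55/378 = 16.2963
Stratum 3 (≥ Bachelor's): n = 330; a·d/n = 13·243/330 = 9.5727; b·c/n = 53·21/330 = 3.3727
OR_MH = (60.4155 + 27.1429 + 9.5727) / (4.9919 + 16.2963 + 3.3727) = 97.1311 / 24.6609 = 3.93867

3.939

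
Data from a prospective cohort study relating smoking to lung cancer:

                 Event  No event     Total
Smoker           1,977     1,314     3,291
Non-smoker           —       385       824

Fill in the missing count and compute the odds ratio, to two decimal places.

1.32

The missing cell is in the unexposed row: 824 − 385 = 439.
So a = 1977, b = 1314, c = 439, d = 385.
OR = (a·d)/(b·c) = (1977 × 385) / (1314 × 439) = 761145 / 576846 = 1.31949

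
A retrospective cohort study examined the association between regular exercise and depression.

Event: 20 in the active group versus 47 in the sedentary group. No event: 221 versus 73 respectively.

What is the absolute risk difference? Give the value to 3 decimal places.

-0.309

From the description: a = 20, b = 221, c = 47, d = 73.
Risk in exposed = 20/241 = 0.082988; risk in unexposed = 47/120 = 0.391667.
Risk difference = 0.082988 − 0.391667 = -0.308679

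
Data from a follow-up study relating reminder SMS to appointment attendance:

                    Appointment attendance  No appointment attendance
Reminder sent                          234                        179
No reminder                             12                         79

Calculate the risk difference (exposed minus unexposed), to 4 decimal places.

Cells: a = 234, b = 179, c = 12, d = 79.
Risk in exposed = 234/413 = 0.566586; risk in unexposed = 12/91 = 0.131868.
Risk difference = 0.566586 − 0.131868 = 0.434718

0.4347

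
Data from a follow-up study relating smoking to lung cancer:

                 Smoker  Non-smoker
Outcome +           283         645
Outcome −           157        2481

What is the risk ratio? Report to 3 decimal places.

Reading the table with exposure as columns: a = 283 (Smoker, case), b = 157 (Smoker, non-case), c = 645 (Non-smoker, case), d = 2481.
Risk in exposed = 283/440 = 0.64318; risk in unexposed = 645/3126 = 0.20633.
RR = 0.64318 / 0.20633 = 3.11719
The risk among the exposed is 3.12 times that among the unexposed.

3.117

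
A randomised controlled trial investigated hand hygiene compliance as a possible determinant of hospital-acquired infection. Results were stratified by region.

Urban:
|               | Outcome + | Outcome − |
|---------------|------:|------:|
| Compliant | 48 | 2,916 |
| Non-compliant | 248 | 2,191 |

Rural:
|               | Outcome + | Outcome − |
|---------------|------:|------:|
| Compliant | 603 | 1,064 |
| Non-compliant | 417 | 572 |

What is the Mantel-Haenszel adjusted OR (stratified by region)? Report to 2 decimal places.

0.50

OR_MH = Σ(aᵢdᵢ/nᵢ) / Σ(bᵢcᵢ/nᵢ), where nᵢ is the stratum total.
Stratum 1 (Urban): n = 5403; a·d/n = 48·2191/5403 = 19.4647; b·c/n = 2916·248/5403 = 133.8456
Stratum 2 (Rural): n = 2656; a·d/n = 603·572/2656 = 129.8630; b·c/n = 1064·417/2656 = 167.0512
OR_MH = (19.4647 + 129.8630) / (133.8456 + 167.0512) = 149.3277 / 300.8968 = 0.49628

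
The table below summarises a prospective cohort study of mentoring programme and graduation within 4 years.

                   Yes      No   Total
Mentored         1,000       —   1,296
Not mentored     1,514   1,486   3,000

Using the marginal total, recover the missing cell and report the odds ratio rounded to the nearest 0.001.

The missing cell is in the exposed row: 1296 − 1000 = 296.
So a = 1000, b = 296, c = 1514, d = 1486.
OR = (a·d)/(b·c) = (1000 × 1486) / (296 × 1514) = 1486000 / 448144 = 3.31590

3.316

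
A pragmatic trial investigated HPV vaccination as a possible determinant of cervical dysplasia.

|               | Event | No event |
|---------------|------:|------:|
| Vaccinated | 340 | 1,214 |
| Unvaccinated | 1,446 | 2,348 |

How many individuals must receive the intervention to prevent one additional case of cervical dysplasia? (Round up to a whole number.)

Risk in treated group = 340/1554 = 0.21879; risk in control = 1446/3794 = 0.38113.
Absolute risk reduction = 0.38113 − 0.21879 = 0.16234
NNT = 1 / ARR = 1 / 0.16234 = 6.160 → round up → 7

7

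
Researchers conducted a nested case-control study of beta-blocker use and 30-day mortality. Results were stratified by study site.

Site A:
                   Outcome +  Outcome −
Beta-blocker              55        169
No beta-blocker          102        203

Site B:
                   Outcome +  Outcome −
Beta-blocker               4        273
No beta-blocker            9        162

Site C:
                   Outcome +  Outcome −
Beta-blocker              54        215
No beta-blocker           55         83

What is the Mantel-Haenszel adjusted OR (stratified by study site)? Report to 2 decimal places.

0.50

OR_MH = Σ(aᵢdᵢ/nᵢ) / Σ(bᵢcᵢ/nᵢ), where nᵢ is the stratum total.
Stratum 1 (Site A): n = 529; a·d/n = 55·203/529 = 21.1059; b·c/n = 169·102/529 = 32.5860
Stratum 2 (Site B): n = 448; a·d/n = 4·162/448 = 1.4464; b·c/n = 273·9/448 = 5.4844
Stratum 3 (Site C): n = 407; a·d/n = 54·83/407 = 11.0123; b·c/n = 215·55/407 = 29.0541
OR_MH = (21.1059 + 1.4464 + 11.0123) / (32.5860 + 5.4844 + 29.0541) = 33.5646 / 67.1244 = 0.50004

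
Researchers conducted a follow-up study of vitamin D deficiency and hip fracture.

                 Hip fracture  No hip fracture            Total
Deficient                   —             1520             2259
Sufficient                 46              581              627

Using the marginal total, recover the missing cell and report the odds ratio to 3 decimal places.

6.141

The missing cell is in the exposed row: 2259 − 1520 = 739.
So a = 739, b = 1520, c = 46, d = 581.
OR = (a·d)/(b·c) = (739 × 581) / (1520 × 46) = 429359 / 69920 = 6.14072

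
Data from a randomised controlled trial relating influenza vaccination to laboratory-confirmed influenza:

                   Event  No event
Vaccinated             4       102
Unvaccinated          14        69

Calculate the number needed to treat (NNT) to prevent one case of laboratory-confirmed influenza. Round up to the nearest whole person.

Risk in treated group = 4/106 = 0.03774; risk in control = 14/83 = 0.16867.
Absolute risk reduction = 0.16867 − 0.03774 = 0.13094
NNT = 1 / ARR = 1 / 0.13094 = 7.637 → round up → 8

8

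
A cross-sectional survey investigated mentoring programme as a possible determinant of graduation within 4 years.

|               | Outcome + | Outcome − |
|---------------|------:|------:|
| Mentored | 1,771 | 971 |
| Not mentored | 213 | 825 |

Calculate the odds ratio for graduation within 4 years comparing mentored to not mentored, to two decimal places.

Cells: a = 1771, b = 971, c = 213, d = 825.
OR = (a·d)/(b·c) = (1771 × 825) / (971 × 213) = 1461075 / 206823 = 7.06437
The odds of graduation within 4 years are about 7.06 times as high in the mentored group.

7.06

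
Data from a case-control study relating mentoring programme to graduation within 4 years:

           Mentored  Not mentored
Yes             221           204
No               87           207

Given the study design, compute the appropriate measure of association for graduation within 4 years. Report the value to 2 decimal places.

Reading the table with exposure as columns: a = 221 (Mentored, case), b = 87 (Mentored, non-case), c = 204 (Not mentored, case), d = 207.
This is a case-control study: participants were sampled on outcome status, so risks in the source population cannot be estimated directly — relative risk is not valid here. The odds ratio is the appropriate measure.
OR = (a·d)/(b·c) = (221 × 207) / (87 × 204) = 45747 / 17748 = 2.57759

2.58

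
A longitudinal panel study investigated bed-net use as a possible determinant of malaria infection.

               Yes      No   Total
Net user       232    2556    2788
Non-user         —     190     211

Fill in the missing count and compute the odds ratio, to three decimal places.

The missing cell is in the unexposed row: 211 − 190 = 21.
So a = 232, b = 2556, c = 21, d = 190.
OR = (a·d)/(b·c) = (232 × 190) / (2556 × 21) = 44080 / 53676 = 0.82122

0.821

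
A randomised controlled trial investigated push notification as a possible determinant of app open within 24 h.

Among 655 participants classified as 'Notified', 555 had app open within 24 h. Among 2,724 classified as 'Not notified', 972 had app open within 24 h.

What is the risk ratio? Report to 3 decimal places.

2.375

From the description: a = 555, b = 100, c = 972, d = 1752.
Risk in exposed = 555/655 = 0.84733; risk in unexposed = 972/2724 = 0.35683.
RR = 0.84733 / 0.35683 = 2.37461
The risk among the exposed is 2.37 times that among the unexposed.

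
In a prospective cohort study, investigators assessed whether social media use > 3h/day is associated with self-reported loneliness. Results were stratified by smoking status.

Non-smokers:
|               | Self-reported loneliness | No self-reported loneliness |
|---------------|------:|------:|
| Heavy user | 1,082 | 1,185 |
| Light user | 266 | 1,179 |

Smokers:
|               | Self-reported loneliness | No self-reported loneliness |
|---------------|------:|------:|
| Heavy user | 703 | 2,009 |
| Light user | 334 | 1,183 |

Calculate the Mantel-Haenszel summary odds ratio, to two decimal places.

OR_MH = Σ(aᵢdᵢ/nᵢ) / Σ(bᵢcᵢ/nᵢ), where nᵢ is the stratum total.
Stratum 1 (Non-smokers): n = 3712; a·d/n = 1082·1179/3712 = 343.6633; b·c/n = 1185·266/3712 = 84.9165
Stratum 2 (Smokers): n = 4229; a·d/n = 703·1183/4229 = 196.6538; b·c/n = 2009·334/4229 = 158.6678
OR_MH = (343.6633 + 196.6538) / (84.9165 + 158.6678) = 540.3171 / 243.5843 = 2.21819

2.22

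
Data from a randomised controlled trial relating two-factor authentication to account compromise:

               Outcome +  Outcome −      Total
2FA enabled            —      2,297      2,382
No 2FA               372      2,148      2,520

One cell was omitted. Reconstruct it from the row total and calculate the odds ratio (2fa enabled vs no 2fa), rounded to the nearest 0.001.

0.214

The missing cell is in the exposed row: 2382 − 2297 = 85.
So a = 85, b = 2297, c = 372, d = 2148.
OR = (a·d)/(b·c) = (85 × 2148) / (2297 × 372) = 182580 / 854484 = 0.21367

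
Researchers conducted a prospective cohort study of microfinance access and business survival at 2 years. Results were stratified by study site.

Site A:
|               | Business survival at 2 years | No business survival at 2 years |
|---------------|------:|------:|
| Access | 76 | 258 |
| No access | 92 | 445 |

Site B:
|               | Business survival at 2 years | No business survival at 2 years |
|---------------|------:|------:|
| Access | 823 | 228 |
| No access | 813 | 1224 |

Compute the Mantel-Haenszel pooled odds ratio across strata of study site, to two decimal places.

4.18

OR_MH = Σ(aᵢdᵢ/nᵢ) / Σ(bᵢcᵢ/nᵢ), where nᵢ is the stratum total.
Stratum 1 (Site A): n = 871; a·d/n = 76·445/871 = 38.8289; b·c/n = 258·92/871 = 27.2514
Stratum 2 (Site B): n = 3088; a·d/n = 823·1224/3088 = 326.2150; b·c/n = 228·813/3088 = 60.0272
OR_MH = (38.8289 + 326.2150) / (27.2514 + 60.0272) = 365.0440 / 87.2786 = 4.18251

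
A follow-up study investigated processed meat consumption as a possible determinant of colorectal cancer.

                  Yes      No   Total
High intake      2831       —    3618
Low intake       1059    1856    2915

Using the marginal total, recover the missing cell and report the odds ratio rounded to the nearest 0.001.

6.304

The missing cell is in the exposed row: 3618 − 2831 = 787.
So a = 2831, b = 787, c = 1059, d = 1856.
OR = (a·d)/(b·c) = (2831 × 1856) / (787 × 1059) = 5254336 / 833433 = 6.30445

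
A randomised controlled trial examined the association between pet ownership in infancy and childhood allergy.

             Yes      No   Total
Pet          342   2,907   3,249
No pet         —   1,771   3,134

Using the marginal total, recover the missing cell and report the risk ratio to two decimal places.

The missing cell is in the unexposed row: 3134 − 1771 = 1363.
So a = 342, b = 2907, c = 1363, d = 1771.
RR = [a/(a+b)] / [c/(c+d)] = (342/3249) / (1363/3134) = 0.10526/0.43491 = 0.24204

0.24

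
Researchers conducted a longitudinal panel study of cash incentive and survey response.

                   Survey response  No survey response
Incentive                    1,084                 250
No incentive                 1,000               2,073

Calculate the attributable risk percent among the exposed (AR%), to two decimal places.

59.95

Cells: a = 1084, b = 250, c = 1000, d = 2073.
Risk in exposed = 1084/1334 = 0.81259; risk in unexposed = 1000/3073 = 0.32541.
RR = 0.81259/0.32541 = 2.49710
AR% = (RR − 1)/RR × 100 = (2.49710 − 1)/2.49710 × 100 = 59.9536%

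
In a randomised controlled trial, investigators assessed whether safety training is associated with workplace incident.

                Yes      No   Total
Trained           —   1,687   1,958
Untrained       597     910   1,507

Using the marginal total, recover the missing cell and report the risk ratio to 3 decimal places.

0.349

The missing cell is in the exposed row: 1958 − 1687 = 271.
So a = 271, b = 1687, c = 597, d = 910.
RR = [a/(a+b)] / [c/(c+d)] = (271/1958) / (597/1507) = 0.13841/0.39615 = 0.34938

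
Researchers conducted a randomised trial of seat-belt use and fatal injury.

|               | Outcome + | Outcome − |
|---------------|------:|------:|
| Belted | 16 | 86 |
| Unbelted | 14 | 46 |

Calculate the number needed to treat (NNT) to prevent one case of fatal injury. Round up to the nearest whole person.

14

Risk in treated group = 16/102 = 0.15686; risk in control = 14/60 = 0.23333.
Absolute risk reduction = 0.23333 − 0.15686 = 0.07647
NNT = 1 / ARR = 1 / 0.07647 = 13.077 → round up → 14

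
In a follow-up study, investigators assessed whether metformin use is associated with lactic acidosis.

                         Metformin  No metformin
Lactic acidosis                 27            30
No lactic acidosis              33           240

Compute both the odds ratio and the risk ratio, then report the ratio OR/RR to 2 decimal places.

1.62

Reading the table with exposure as columns: a = 27 (Metformin, case), b = 33 (Metformin, non-case), c = 30 (No metformin, case), d = 240.
OR = (27·240)/(33·30) = 6480/990 = 6.54545
Risk in exposed = 27/60 = 0.45000; risk in unexposed = 30/270 = 0.11111; RR = 4.05000
OR/RR = 6.54545 / 4.05000 = 1.61616
The outcome is not rare, so the OR lies further from 1 than the RR.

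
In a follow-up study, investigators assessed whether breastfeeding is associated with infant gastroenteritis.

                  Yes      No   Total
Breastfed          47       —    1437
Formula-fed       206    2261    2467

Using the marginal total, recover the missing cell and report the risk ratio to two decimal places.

The missing cell is in the exposed row: 1437 − 47 = 1390.
So a = 47, b = 1390, c = 206, d = 2261.
RR = [a/(a+b)] / [c/(c+d)] = (47/1437) / (206/2467) = 0.03271/0.08350 = 0.39169

0.39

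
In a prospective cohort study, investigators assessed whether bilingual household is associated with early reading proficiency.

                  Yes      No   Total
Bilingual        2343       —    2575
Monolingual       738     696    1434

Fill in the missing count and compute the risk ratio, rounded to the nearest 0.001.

1.768

The missing cell is in the exposed row: 2575 − 2343 = 232.
So a = 2343, b = 232, c = 738, d = 696.
RR = [a/(a+b)] / [c/(c+d)] = (2343/2575) / (738/1434) = 0.90990/0.51464 = 1.76802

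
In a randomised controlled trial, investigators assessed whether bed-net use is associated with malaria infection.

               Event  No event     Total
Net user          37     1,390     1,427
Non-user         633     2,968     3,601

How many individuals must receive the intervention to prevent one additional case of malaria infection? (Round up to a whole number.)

Risk in treated group = 37/1427 = 0.02593; risk in control = 633/3601 = 0.17578.
Absolute risk reduction = 0.17578 − 0.02593 = 0.14986
NNT = 1 / ARR = 1 / 0.14986 = 6.673 → round up → 7

7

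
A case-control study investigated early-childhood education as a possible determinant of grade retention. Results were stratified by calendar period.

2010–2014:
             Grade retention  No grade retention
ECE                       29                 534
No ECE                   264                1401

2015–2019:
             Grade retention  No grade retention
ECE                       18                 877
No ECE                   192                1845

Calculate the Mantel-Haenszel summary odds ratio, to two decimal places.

0.24

OR_MH = Σ(aᵢdᵢ/nᵢ) / Σ(bᵢcᵢ/nᵢ), where nᵢ is the stratum total.
Stratum 1 (2010–2014): n = 2228; a·d/n = 29·1401/2228 = 18.2356; b·c/n = 534·264/2228 = 63.2747
Stratum 2 (2015–2019): n = 2932; a·d/n = 18·1845/2932 = 11.3267; b·c/n = 877·192/2932 = 57.4297
OR_MH = (18.2356 + 11.3267) / (63.2747 + 57.4297) = 29.5624 / 120.7044 = 0.24492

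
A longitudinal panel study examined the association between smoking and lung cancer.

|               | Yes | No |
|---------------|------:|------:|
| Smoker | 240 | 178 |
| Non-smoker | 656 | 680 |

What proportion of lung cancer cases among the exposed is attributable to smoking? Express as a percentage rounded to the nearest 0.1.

Cells: a = 240, b = 178, c = 656, d = 680.
Risk in exposed = 240/418 = 0.57416; risk in unexposed = 656/1336 = 0.49102.
RR = 0.57416/0.49102 = 1.16933
AR% = (RR − 1)/RR × 100 = (1.16933 − 1)/1.16933 × 100 = 14.4810%

14.5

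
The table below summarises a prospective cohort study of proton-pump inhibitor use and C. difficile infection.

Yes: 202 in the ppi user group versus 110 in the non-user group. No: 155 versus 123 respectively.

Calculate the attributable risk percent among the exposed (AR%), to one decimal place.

From the description: a = 202, b = 155, c = 110, d = 123.
Risk in exposed = 202/357 = 0.56583; risk in unexposed = 110/233 = 0.47210.
RR = 0.56583/0.47210 = 1.19852
AR% = (RR − 1)/RR × 100 = (1.19852 − 1)/1.19852 × 100 = 16.5640%

16.6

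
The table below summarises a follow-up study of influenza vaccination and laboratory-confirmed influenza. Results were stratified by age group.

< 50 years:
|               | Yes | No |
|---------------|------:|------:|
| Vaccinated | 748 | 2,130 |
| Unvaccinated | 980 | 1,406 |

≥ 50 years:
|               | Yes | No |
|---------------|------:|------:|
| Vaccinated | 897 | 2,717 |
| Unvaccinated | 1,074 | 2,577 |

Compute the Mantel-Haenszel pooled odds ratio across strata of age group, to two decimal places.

0.65

OR_MH = Σ(aᵢdᵢ/nᵢ) / Σ(bᵢcᵢ/nᵢ), where nᵢ is the stratum total.
Stratum 1 (< 50 years): n = 5264; a·d/n = 748·1406/5264 = 199.7888; b·c/n = 2130·980/5264 = 396.5426
Stratum 2 (≥ 50 years): n = 7265; a·d/n = 897·2577/7265 = 318.1788; b·c/n = 2717·1074/7265 = 401.6597
OR_MH = (199.7888 + 318.1788) / (396.5426 + 401.6597) = 517.9676 / 798.2023 = 0.64892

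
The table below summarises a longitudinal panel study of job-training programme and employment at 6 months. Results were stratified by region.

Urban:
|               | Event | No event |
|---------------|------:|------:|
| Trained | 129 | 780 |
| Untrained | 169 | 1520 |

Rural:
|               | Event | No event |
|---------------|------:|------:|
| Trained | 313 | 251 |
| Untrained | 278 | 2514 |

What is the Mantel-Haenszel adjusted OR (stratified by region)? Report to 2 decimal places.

OR_MH = Σ(aᵢdᵢ/nᵢ) / Σ(bᵢcᵢ/nᵢ), where nᵢ is the stratum total.
Stratum 1 (Urban): n = 2598; a·d/n = 129·1520/2598 = 75.4734; b·c/n = 780·169/2598 = 50.7390
Stratum 2 (Rural): n = 3356; a·d/n = 313·2514/3356 = 234.4702; b·c/n = 251·278/3356 = 20.7920
OR_MH = (75.4734 + 234.4702) / (50.7390 + 20.7920) = 309.9436 / 71.5310 = 4.33299

4.33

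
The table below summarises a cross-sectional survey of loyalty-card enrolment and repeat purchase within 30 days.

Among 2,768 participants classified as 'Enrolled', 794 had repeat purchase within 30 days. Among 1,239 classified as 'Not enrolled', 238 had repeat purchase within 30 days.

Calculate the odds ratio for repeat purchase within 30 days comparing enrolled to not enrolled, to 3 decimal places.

From the description: a = 794, b = 1974, c = 238, d = 1001.
OR = (a·d)/(b·c) = (794 × 1001) / (1974 × 238) = 794794 / 469812 = 1.69173
The odds of repeat purchase within 30 days are about 1.69 times as high in the enrolled group.

1.692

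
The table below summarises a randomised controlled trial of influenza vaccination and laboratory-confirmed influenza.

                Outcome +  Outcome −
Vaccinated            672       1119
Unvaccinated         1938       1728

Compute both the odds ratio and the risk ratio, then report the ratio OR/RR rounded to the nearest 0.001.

0.754

Cells: a = 672, b = 1119, c = 1938, d = 1728.
OR = (672·1728)/(1119·1938) = 1161216/2168622 = 0.53546
Risk in exposed = 672/1791 = 0.37521; risk in unexposed = 1938/3666 = 0.52864; RR = 0.70976
OR/RR = 0.53546 / 0.70976 = 0.75443
The outcome is not rare, so the OR lies further from 1 than the RR.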